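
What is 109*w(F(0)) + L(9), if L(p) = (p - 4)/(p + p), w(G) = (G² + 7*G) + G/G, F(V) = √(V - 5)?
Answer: -7843/18 + 763*I*√5 ≈ -435.72 + 1706.1*I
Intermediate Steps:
F(V) = √(-5 + V)
w(G) = 1 + G² + 7*G (w(G) = (G² + 7*G) + 1 = 1 + G² + 7*G)
L(p) = (-4 + p)/(2*p) (L(p) = (-4 + p)/((2*p)) = (-4 + p)*(1/(2*p)) = (-4 + p)/(2*p))
109*w(F(0)) + L(9) = 109*(1 + (√(-5 + 0))² + 7*√(-5 + 0)) + (½)*(-4 + 9)/9 = 109*(1 + (√(-5))² + 7*√(-5)) + (½)*(⅑)*5 = 109*(1 + (I*√5)² + 7*(I*√5)) + 5/18 = 109*(1 - 5 + 7*I*√5) + 5/18 = 109*(-4 + 7*I*√5) + 5/18 = (-436 + 763*I*√5) + 5/18 = -7843/18 + 763*I*√5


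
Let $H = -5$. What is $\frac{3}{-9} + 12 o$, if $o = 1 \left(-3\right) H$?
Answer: $\frac{539}{3} \approx 179.67$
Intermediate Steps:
$o = 15$ ($o = 1 \left(-3\right) \left(-5\right) = \left(-3\right) \left(-5\right) = 15$)
$\frac{3}{-9} + 12 o = \frac{3}{-9} + 12 \cdot 15 = 3 \left(- \frac{1}{9}\right) + 180 = - \frac{1}{3} + 180 = \frac{539}{3}$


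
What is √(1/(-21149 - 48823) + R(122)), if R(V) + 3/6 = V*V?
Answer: √371789889177/4998 ≈ 122.00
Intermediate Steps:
R(V) = -½ + V² (R(V) = -½ + V*V = -½ + V²)
√(1/(-21149 - 48823) + R(122)) = √(1/(-21149 - 48823) + (-½ + 122²)) = √(1/(-69972) + (-½ + 14884)) = √(-1/69972 + 29767/2) = √(1041428261/69972) = √371789889177/4998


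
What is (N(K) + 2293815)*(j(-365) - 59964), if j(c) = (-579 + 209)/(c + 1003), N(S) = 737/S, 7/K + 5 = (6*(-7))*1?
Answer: -306481309916266/2233 ≈ -1.3725e+11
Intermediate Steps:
K = -7/47 (K = 7/(-5 + (6*(-7))*1) = 7/(-5 - 42*1) = 7/(-5 - 42) = 7/(-47) = 7*(-1/47) = -7/47 ≈ -0.14894)
j(c) = -370/(1003 + c)
(N(K) + 2293815)*(j(-365) - 59964) = (737/(-7/47) + 2293815)*(-370/(1003 - 365) - 59964) = (737*(-47/7) + 2293815)*(-370/638 - 59964) = (-34639/7 + 2293815)*(-370*1/638 - 59964) = 16022066*(-185/319 - 59964)/7 = (16022066/7)*(-19128701/319) = -306481309916266/2233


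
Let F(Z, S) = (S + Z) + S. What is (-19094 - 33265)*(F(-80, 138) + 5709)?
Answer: -309179895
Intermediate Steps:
F(Z, S) = Z + 2*S
(-19094 - 33265)*(F(-80, 138) + 5709) = (-19094 - 33265)*((-80 + 2*138) + 5709) = -52359*((-80 + 276) + 5709) = -52359*(196 + 5709) = -52359*5905 = -309179895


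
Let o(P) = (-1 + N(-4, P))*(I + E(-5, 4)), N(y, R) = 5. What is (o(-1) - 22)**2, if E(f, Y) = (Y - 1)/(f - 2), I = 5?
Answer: 676/49 ≈ 13.796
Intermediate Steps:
E(f, Y) = (-1 + Y)/(-2 + f)
o(P) = 128/7 (o(P) = (-1 + 5)*(5 + (-1 + 4)/(-2 - 5)) = 4*(5 + 3/(-7)) = 4*(5 - 1/7*3) = 4*(5 - 3/7) = 4*(32/7) = 128/7)
(o(-1) - 22)**2 = (128/7 - 22)**2 = (-26/7)**2 = 676/49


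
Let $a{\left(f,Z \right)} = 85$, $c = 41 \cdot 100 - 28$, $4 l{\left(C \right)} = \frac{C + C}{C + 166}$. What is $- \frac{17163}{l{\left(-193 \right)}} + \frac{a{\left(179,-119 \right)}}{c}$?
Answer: $- \frac{3773921339}{785896} \approx -4802.1$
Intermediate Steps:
$l{\left(C \right)} = \frac{C}{2 \left(166 + C\right)}$ ($l{\left(C \right)} = \frac{\left(C + C\right) \frac{1}{C + 166}}{4} = \frac{2 C \frac{1}{166 + C}}{4} = \frac{C}{2 \left(166 + C\right)}$)
$c = 4072$ ($c = 4100 - 28 = 4072$)
$- \frac{17163}{l{\left(-193 \right)}} + \frac{a{\left(179,-119 \right)}}{c} = - \frac{17163}{\frac{1}{2} \left(-193\right) \frac{1}{166 - 193}} + \frac{85}{4072} = - \frac{17163}{\frac{1}{2} \left(-193\right) \frac{1}{-27}} + 85 \cdot \frac{1}{4072} = - \frac{17163}{\frac{1}{2} \left(-193\right) \left(- \frac{1}{27}\right)} + \frac{85}{4072} = - \frac{17163}{\frac{193}{54}} + \frac{85}{4072} = \left(-17163\right) \frac{54}{193} + \frac{85}{4072} = - \frac{926802}{193} + \frac{85}{4072} = - \frac{3773921339}{785896}$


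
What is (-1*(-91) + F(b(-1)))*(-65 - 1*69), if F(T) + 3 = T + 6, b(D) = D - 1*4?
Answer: -11926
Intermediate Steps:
b(D) = -4 + D (b(D) = D - 4 = -4 + D)
F(T) = 3 + T (F(T) = -3 + (T + 6) = -3 + (6 + T) = 3 + T)
(-1*(-91) + F(b(-1)))*(-65 - 1*69) = (-1*(-91) + (3 + (-4 - 1)))*(-65 - 1*69) = (91 + (3 - 5))*(-65 - 69) = (91 - 2)*(-134) = 89*(-134) = -11926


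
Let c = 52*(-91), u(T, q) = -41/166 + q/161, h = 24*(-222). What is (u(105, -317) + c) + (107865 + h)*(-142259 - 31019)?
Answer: -474851826926291/26726 ≈ -1.7767e+10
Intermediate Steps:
h = -5328
u(T, q) = -41/166 + q/161 (u(T, q) = -41*1/166 + q*(1/161) = -41/166 + q/161)
c = -4732
(u(105, -317) + c) + (107865 + h)*(-142259 - 31019) = ((-41/166 + (1/161)*(-317)) - 4732) + (107865 - 5328)*(-142259 - 31019) = ((-41/166 - 317/161) - 4732) + 102537*(-173278) = (-59223/26726 - 4732) - 17767406286 = -126526655/26726 - 17767406286 = -474851826926291/26726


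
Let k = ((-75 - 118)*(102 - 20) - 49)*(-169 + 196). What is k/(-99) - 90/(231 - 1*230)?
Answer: 46635/11 ≈ 4239.5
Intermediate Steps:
k = -428625 (k = (-193*82 - 49)*27 = (-15826 - 49)*27 = -15875*27 = -428625)
k/(-99) - 90/(231 - 1*230) = -428625/(-99) - 90/(231 - 1*230) = -428625*(-1/99) - 90/(231 - 230) = 47625/11 - 90/1 = 47625/11 - 90*1 = 47625/11 - 90 = 46635/11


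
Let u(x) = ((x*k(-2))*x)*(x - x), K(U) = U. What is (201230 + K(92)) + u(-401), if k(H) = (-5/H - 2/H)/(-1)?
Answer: 201322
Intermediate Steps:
k(H) = 7/H (k(H) = -7/H*(-1) = 7/H)
u(x) = 0 (u(x) = ((x*(7/(-2)))*x)*(x - x) = ((x*(7*(-1/2)))*x)*0 = ((x*(-7/2))*x)*0 = ((-7*x/2)*x)*0 = -7*x**2/2*0 = 0)
(201230 + K(92)) + u(-401) = (201230 + 92) + 0 = 201322 + 0 = 201322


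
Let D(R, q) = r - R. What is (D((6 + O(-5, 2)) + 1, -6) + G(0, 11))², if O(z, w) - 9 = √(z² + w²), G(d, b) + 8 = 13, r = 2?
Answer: (9 + √29)² ≈ 206.93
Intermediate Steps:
G(d, b) = 5 (G(d, b) = -8 + 13 = 5)
O(z, w) = 9 + √(w² + z²) (O(z, w) = 9 + √(z² + w²) = 9 + √(w² + z²))
D(R, q) = 2 - R
(D((6 + O(-5, 2)) + 1, -6) + G(0, 11))² = ((2 - ((6 + (9 + √(2² + (-5)²))) + 1)) + 5)² = ((2 - ((6 + (9 + √(4 + 25))) + 1)) + 5)² = ((2 - ((6 + (9 + √29)) + 1)) + 5)² = ((2 - ((15 + √29) + 1)) + 5)² = ((2 - (16 + √29)) + 5)² = ((2 + (-16 - √29)) + 5)² = ((-14 - √29) + 5)² = (-9 - √29)²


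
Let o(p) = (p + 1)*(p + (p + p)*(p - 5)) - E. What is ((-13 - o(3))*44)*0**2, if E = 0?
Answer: 0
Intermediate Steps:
o(p) = (1 + p)*(p + 2*p*(-5 + p)) (o(p) = (p + 1)*(p + (p + p)*(p - 5)) - 1*0 = (1 + p)*(p + (2*p)*(-5 + p)) + 0 = (1 + p)*(p + 2*p*(-5 + p)) + 0 = (1 + p)*(p + 2*p*(-5 + p)))
((-13 - o(3))*44)*0**2 = ((-13 - 3*(-9 - 7*3 + 2*3**2))*44)*0**2 = ((-13 - 3*(-9 - 21 + 2*9))*44)*0 = ((-13 - 3*(-9 - 21 + 18))*44)*0 = ((-13 - 3*(-12))*44)*0 = ((-13 - 1*(-36))*44)*0 = ((-13 + 36)*44)*0 = (23*44)*0 = 1012*0 = 0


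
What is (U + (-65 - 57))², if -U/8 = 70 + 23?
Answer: 749956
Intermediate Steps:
U = -744 (U = -8*(70 + 23) = -8*93 = -744)
(U + (-65 - 57))² = (-744 + (-65 - 57))² = (-744 - 122)² = (-866)² = 749956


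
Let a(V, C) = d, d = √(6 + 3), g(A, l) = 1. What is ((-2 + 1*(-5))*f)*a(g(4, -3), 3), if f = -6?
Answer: 126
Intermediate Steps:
d = 3 (d = √9 = 3)
a(V, C) = 3
((-2 + 1*(-5))*f)*a(g(4, -3), 3) = ((-2 + 1*(-5))*(-6))*3 = ((-2 - 5)*(-6))*3 = -7*(-6)*3 = 42*3 = 126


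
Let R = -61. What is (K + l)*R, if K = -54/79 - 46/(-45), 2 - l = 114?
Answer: 24214316/3555 ≈ 6811.3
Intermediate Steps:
l = -112 (l = 2 - 1*114 = 2 - 114 = -112)
K = 1204/3555 (K = -54*1/79 - 46*(-1/45) = -54/79 + 46/45 = 1204/3555 ≈ 0.33868)
(K + l)*R = (1204/3555 - 112)*(-61) = -396956/3555*(-61) = 24214316/3555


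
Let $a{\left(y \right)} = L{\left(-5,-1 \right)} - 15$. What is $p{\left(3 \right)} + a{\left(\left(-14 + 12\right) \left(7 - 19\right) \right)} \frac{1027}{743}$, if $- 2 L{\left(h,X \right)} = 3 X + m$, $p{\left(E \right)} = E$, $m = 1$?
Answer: $- \frac{12149}{743} \approx -16.351$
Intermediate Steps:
$L{\left(h,X \right)} = - \frac{1}{2} - \frac{3 X}{2}$ ($L{\left(h,X \right)} = - \frac{3 X + 1}{2} = - \frac{1 + 3 X}{2} = - \frac{1}{2} - \frac{3 X}{2}$)
$a{\left(y \right)} = -14$ ($a{\left(y \right)} = \left(- \frac{1}{2} - - \frac{3}{2}\right) - 15 = \left(- \frac{1}{2} + \frac{3}{2}\right) - 15 = 1 - 15 = -14$)
$p{\left(3 \right)} + a{\left(\left(-14 + 12\right) \left(7 - 19\right) \right)} \frac{1027}{743} = 3 - 14 \cdot \frac{1027}{743} = 3 - 14 \cdot 1027 \cdot \frac{1}{743} = 3 - \frac{14378}{743} = - \frac{12149}{743}$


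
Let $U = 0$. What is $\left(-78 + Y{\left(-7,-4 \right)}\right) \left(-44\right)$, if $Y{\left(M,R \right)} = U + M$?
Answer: $3740$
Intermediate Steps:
$Y{\left(M,R \right)} = M$ ($Y{\left(M,R \right)} = 0 + M = M$)
$\left(-78 + Y{\left(-7,-4 \right)}\right) \left(-44\right) = \left(-78 - 7\right) \left(-44\right) = \left(-85\right) \left(-44\right) = 3740$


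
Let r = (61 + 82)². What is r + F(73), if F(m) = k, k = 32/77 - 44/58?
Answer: 45661851/2233 ≈ 20449.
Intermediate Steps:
r = 20449 (r = 143² = 20449)
k = -766/2233 (k = 32*(1/77) - 44*1/58 = 32/77 - 22/29 = -766/2233 ≈ -0.34304)
F(m) = -766/2233
r + F(73) = 20449 - 766/2233 = 45661851/2233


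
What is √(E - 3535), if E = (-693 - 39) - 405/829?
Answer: 2*I*√733198273/829 ≈ 65.326*I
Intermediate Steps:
E = -607233/829 (E = -732 - 405*1/829 = -732 - 405/829 = -607233/829 ≈ -732.49)
√(E - 3535) = √(-607233/829 - 3535) = √(-3537748/829) = 2*I*√733198273/829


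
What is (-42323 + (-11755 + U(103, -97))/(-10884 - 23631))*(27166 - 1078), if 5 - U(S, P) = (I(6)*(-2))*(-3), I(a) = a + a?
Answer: -12702825684008/11505 ≈ -1.1041e+9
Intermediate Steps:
I(a) = 2*a
U(S, P) = -67 (U(S, P) = 5 - (2*6)*(-2)*(-3) = 5 - 12*(-2)*(-3) = 5 - (-24)*(-3) = 5 - 1*72 = 5 - 72 = -67)
(-42323 + (-11755 + U(103, -97))/(-10884 - 23631))*(27166 - 1078) = (-42323 + (-11755 - 67)/(-10884 - 23631))*(27166 - 1078) = (-42323 - 11822/(-34515))*26088 = (-42323 - 11822*(-1/34515))*26088 = (-42323 + 11822/34515)*26088 = -1460766523/34515*26088 = -12702825684008/11505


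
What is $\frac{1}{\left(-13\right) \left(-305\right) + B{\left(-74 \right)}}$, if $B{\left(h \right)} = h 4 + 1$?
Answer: $\frac{1}{3670} \approx 0.00027248$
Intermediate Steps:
$B{\left(h \right)} = 1 + 4 h$ ($B{\left(h \right)} = 4 h + 1 = 1 + 4 h$)
$\frac{1}{\left(-13\right) \left(-305\right) + B{\left(-74 \right)}} = \frac{1}{\left(-13\right) \left(-305\right) + \left(1 + 4 \left(-74\right)\right)} = \frac{1}{3965 + \left(1 - 296\right)} = \frac{1}{3965 - 295} = \frac{1}{3670}$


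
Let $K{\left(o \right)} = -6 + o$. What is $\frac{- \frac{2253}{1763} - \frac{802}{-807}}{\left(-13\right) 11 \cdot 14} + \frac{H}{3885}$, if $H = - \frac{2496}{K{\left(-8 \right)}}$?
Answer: $\frac{169795530491}{3688584089190} \approx 0.046033$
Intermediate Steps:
$H = \frac{1248}{7}$ ($H = - \frac{2496}{-6 - 8} = - \frac{2496}{-14} = \left(-2496\right) \left(- \frac{1}{14}\right) = \frac{1248}{7} \approx 178.29$)
$\frac{- \frac{2253}{1763} - \frac{802}{-807}}{\left(-13\right) 11 \cdot 14} + \frac{H}{3885} = \frac{- \frac{2253}{1763} - \frac{802}{-807}}{\left(-13\right) 11 \cdot 14} + \frac{1248}{7 \cdot 3885} = \frac{\left(-2253\right) \frac{1}{1763} - - \frac{802}{807}}{\left(-143\right) 14} + \frac{1248}{7} \cdot \frac{1}{3885} = \frac{- \frac{2253}{1763} + \frac{802}{807}}{-2002} + \frac{416}{9065} = \left(- \frac{404245}{1422741}\right) \left(- \frac{1}{2002}\right) + \frac{416}{9065} = \frac{404245}{2848327482} + \frac{416}{9065} = \frac{169795530491}{3688584089190}$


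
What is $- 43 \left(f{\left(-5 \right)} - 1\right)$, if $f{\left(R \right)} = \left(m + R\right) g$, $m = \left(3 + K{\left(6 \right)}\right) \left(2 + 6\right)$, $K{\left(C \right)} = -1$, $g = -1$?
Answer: $516$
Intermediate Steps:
$m = 16$ ($m = \left(3 - 1\right) \left(2 + 6\right) = 2 \cdot 8 = 16$)
$f{\left(R \right)} = -16 - R$ ($f{\left(R \right)} = \left(16 + R\right) \left(-1\right) = -16 - R$)
$- 43 \left(f{\left(-5 \right)} - 1\right) = - 43 \left(\left(-16 - -5\right) - 1\right) = - 43 \left(\left(-16 + 5\right) - 1\right) = - 43 \left(-11 - 1\right) = \left(-43\right) \left(-12\right) = 516$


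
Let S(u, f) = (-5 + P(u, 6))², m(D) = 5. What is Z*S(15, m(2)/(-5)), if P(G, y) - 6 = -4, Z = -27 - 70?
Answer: -873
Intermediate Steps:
Z = -97
P(G, y) = 2 (P(G, y) = 6 - 4 = 2)
S(u, f) = 9 (S(u, f) = (-5 + 2)² = (-3)² = 9)
Z*S(15, m(2)/(-5)) = -97*9 = -873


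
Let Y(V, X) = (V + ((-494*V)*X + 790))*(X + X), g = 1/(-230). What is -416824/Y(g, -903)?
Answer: -47934760/238737849 ≈ -0.20078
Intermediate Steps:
g = -1/230 ≈ -0.0043478
Y(V, X) = 2*X*(790 + V - 494*V*X) (Y(V, X) = (V + (-494*V*X + 790))*(2*X) = (V + (790 - 494*V*X))*(2*X) = (790 + V - 494*V*X)*(2*X) = 2*X*(790 + V - 494*V*X))
-416824/Y(g, -903) = -416824*(-1/(1806*(790 - 1/230 - 494*(-1/230)*(-903)))) = -416824*(-1/(1806*(790 - 1/230 - 223041/115))) = -416824/(2*(-903)*(-264383/230)) = -416824/238737849/115 = -416824*115/238737849 = -47934760/238737849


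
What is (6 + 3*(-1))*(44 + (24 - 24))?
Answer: 132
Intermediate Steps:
(6 + 3*(-1))*(44 + (24 - 24)) = (6 - 3)*(44 + 0) = 3*44 = 132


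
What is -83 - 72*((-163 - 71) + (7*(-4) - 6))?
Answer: 19213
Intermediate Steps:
-83 - 72*((-163 - 71) + (7*(-4) - 6)) = -83 - 72*(-234 + (-28 - 6)) = -83 - 72*(-234 - 34) = -83 - 72*(-268) = -83 + 19296 = 19213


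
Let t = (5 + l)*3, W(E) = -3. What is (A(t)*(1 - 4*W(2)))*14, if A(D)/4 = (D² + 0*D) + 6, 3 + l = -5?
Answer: 63336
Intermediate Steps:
l = -8 (l = -3 - 5 = -8)
t = -9 (t = (5 - 8)*3 = -3*3 = -9)
A(D) = 24 + 4*D² (A(D) = 4*((D² + 0*D) + 6) = 4*((D² + 0) + 6) = 4*(D² + 6) = 4*(6 + D²) = 24 + 4*D²)
(A(t)*(1 - 4*W(2)))*14 = ((24 + 4*(-9)²)*(1 - 4*(-3)))*14 = ((24 + 4*81)*(1 + 12))*14 = ((24 + 324)*13)*14 = (348*13)*14 = 4524*14 = 63336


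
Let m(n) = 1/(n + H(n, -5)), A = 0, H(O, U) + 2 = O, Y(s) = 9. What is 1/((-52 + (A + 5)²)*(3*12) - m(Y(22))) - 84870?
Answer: -1319983126/15553 ≈ -84870.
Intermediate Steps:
H(O, U) = -2 + O
m(n) = 1/(-2 + 2*n) (m(n) = 1/(n + (-2 + n)) = 1/(-2 + 2*n))
1/((-52 + (A + 5)²)*(3*12) - m(Y(22))) - 84870 = 1/((-52 + (0 + 5)²)*(3*12) - 1/(2*(-1 + 9))) - 84870 = 1/((-52 + 5²)*36 - 1/(2*8)) - 84870 = 1/((-52 + 25)*36 - 1/(2*8)) - 84870 = 1/(-27*36 - 1*1/16) - 84870 = 1/(-972 - 1/16) - 84870 = 1/(-15553/16) - 84870 = -16/15553 - 84870 = -1319983126/15553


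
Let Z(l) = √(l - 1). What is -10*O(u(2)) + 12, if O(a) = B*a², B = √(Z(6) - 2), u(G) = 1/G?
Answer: 12 - 5*√(-2 + √5)/2 ≈ 10.785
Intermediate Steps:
Z(l) = √(-1 + l)
B = √(-2 + √5) (B = √(√(-1 + 6) - 2) = √(√5 - 2) = √(-2 + √5) ≈ 0.48587)
O(a) = a²*√(-2 + √5) (O(a) = √(-2 + √5)*a² = a²*√(-2 + √5))
-10*O(u(2)) + 12 = -10*(1/2)²*√(-2 + √5) + 12 = -10*(½)²*√(-2 + √5) + 12 = -5*√(-2 + √5)/2 + 12 = 12 - 5*√(-2 + √5)/2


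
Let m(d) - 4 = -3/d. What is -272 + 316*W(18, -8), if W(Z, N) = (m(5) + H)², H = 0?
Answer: 84524/25 ≈ 3381.0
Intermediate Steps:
m(d) = 4 - 3/d
W(Z, N) = 289/25 (W(Z, N) = ((4 - 3/5) + 0)² = ((4 - 3*⅕) + 0)² = ((4 - ⅗) + 0)² = (17/5 + 0)² = (17/5)² = 289/25)
-272 + 316*W(18, -8) = -272 + 316*(289/25) = -272 + 91324/25 = 84524/25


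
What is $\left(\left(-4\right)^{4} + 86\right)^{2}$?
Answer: $116964$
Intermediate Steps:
$\left(\left(-4\right)^{4} + 86\right)^{2} = \left(256 + 86\right)^{2} = 342^{2} = 116964$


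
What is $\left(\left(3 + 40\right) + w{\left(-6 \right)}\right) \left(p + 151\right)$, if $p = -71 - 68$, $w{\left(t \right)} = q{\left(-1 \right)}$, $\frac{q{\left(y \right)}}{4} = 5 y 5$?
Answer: $-684$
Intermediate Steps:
$q{\left(y \right)} = 100 y$ ($q{\left(y \right)} = 4 \cdot 5 y 5 = 4 \cdot 25 y = 100 y$)
$w{\left(t \right)} = -100$ ($w{\left(t \right)} = 100 \left(-1\right) = -100$)
$p = -139$
$\left(\left(3 + 40\right) + w{\left(-6 \right)}\right) \left(p + 151\right) = \left(\left(3 + 40\right) - 100\right) \left(-139 + 151\right) = \left(43 - 100\right) 12 = \left(-57\right) 12 = -684$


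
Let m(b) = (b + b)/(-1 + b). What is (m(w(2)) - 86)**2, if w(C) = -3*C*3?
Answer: 2553604/361 ≈ 7073.7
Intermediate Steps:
w(C) = -9*C
m(b) = 2*b/(-1 + b) (m(b) = (2*b)/(-1 + b) = 2*b/(-1 + b))
(m(w(2)) - 86)**2 = (2*(-9*2)/(-1 - 9*2) - 86)**2 = (2*(-18)/(-1 - 18) - 86)**2 = (2*(-18)/(-19) - 86)**2 = (2*(-18)*(-1/19) - 86)**2 = (36/19 - 86)**2 = (-1598/19)**2 = 2553604/361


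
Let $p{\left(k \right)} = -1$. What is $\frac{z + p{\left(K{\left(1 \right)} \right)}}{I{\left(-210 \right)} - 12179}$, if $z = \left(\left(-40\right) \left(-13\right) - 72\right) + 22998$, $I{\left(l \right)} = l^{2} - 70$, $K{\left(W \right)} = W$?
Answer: $\frac{2605}{3539} \approx 0.73608$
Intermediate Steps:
$I{\left(l \right)} = -70 + l^{2}$
$z = 23446$ ($z = \left(520 - 72\right) + 22998 = 448 + 22998 = 23446$)
$\frac{z + p{\left(K{\left(1 \right)} \right)}}{I{\left(-210 \right)} - 12179} = \frac{23446 - 1}{\left(-70 + \left(-210\right)^{2}\right) - 12179} = \frac{23445}{\left(-70 + 44100\right) - 12179} = \frac{23445}{44030 - 12179} = \frac{23445}{31851} = 23445 \cdot \frac{1}{31851} = \frac{2605}{3539}$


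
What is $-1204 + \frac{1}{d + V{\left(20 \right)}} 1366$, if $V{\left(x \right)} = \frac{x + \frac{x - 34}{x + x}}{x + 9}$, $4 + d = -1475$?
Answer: $- \frac{1033134388}{857427} \approx -1204.9$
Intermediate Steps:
$d = -1479$ ($d = -4 - 1475 = -1479$)
$V{\left(x \right)} = \frac{x + \frac{-34 + x}{2 x}}{9 + x}$
$-1204 + \frac{1}{d + V{\left(20 \right)}} 1366 = -1204 + \frac{1}{-1479 + \frac{-17 + 20^{2} + \frac{1}{2} \cdot 20}{20 \left(9 + 20\right)}} 1366 = -1204 + \frac{1}{-1479 + \frac{-17 + 400 + 10}{20 \cdot 29}} \cdot 1366 = -1204 + \frac{1}{-1479 + \frac{1}{20} \cdot \frac{1}{29} \cdot 393} \cdot 1366 = -1204 + \frac{1}{-1479 + \frac{393}{580}} \cdot 1366 = -1204 + \frac{1}{- \frac{857427}{580}} \cdot 1366 = -1204 - \frac{792280}{857427} = - \frac{1033134388}{857427}$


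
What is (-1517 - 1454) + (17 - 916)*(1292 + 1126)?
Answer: -2176753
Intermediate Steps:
(-1517 - 1454) + (17 - 916)*(1292 + 1126) = -2971 - 899*2418 = -2971 - 2173782 = -2176753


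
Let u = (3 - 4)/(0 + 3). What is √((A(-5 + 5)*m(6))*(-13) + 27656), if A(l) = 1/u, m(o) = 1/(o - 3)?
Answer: √27669 ≈ 166.34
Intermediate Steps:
u = -⅓ (u = -1/3 = -1*⅓ = -⅓ ≈ -0.33333)
m(o) = 1/(-3 + o)
A(l) = -3 (A(l) = 1/(-⅓) = -3)
√((A(-5 + 5)*m(6))*(-13) + 27656) = √(-3/(-3 + 6)*(-13) + 27656) = √(-3/3*(-13) + 27656) = √(-3*⅓*(-13) + 27656) = √(-1*(-13) + 27656) = √(13 + 27656) = √27669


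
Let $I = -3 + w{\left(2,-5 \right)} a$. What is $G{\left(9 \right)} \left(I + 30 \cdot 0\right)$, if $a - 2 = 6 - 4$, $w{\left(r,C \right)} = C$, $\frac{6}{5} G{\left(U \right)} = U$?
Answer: $- \frac{345}{2} \approx -172.5$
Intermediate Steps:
$G{\left(U \right)} = \frac{5 U}{6}$
$a = 4$ ($a = 2 + \left(6 - 4\right) = 2 + 2 = 4$)
$I = -23$ ($I = -3 - 20 = -23$)
$G{\left(9 \right)} \left(I + 30 \cdot 0\right) = \frac{5}{6} \cdot 9 \left(-23 + 30 \cdot 0\right) = \frac{15 \left(-23 + 0\right)}{2} = \frac{15}{2} \left(-23\right) = - \frac{345}{2}$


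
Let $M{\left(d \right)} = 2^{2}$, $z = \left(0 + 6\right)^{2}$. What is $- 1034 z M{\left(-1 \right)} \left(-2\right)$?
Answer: $297792$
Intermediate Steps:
$z = 36$ ($z = 6^{2} = 36$)
$M{\left(d \right)} = 4$
$- 1034 z M{\left(-1 \right)} \left(-2\right) = - 1034 \cdot 36 \cdot 4 \left(-2\right) = - 1034 \cdot 144 \left(-2\right) = \left(-1034\right) \left(-288\right) = 297792$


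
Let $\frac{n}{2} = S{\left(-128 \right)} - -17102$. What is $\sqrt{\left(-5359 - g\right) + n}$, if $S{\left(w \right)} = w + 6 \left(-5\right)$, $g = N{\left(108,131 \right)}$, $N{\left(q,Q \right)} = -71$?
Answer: $10 \sqrt{286} \approx 169.12$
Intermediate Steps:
$g = -71$
$S{\left(w \right)} = -30 + w$ ($S{\left(w \right)} = w - 30 = -30 + w$)
$n = 33888$ ($n = 2 \left(\left(-30 - 128\right) - -17102\right) = 2 \left(-158 + 17102\right) = 2 \cdot 16944 = 33888$)
$\sqrt{\left(-5359 - g\right) + n} = \sqrt{\left(-5359 - -71\right) + 33888} = \sqrt{\left(-5359 + 71\right) + 33888} = \sqrt{-5288 + 33888} = \sqrt{28600} = 10 \sqrt{286}$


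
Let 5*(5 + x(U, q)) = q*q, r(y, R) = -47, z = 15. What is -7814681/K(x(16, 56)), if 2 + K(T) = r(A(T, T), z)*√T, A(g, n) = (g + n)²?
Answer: -78146810/6872179 + 367290007*√15555/6872179 ≈ 6654.4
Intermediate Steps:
x(U, q) = -5 + q²/5 (x(U, q) = -5 + (q*q)/5 = -5 + q²/5)
K(T) = -2 - 47*√T
-7814681/K(x(16, 56)) = -7814681/(-2 - 47*√(-5 + (⅕)*56²)) = -7814681/(-2 - 47*√(-5 + (⅕)*3136)) = -7814681/(-2 - 47*√(-5 + 3136/5)) = -7814681/(-2 - 47*√15555/5)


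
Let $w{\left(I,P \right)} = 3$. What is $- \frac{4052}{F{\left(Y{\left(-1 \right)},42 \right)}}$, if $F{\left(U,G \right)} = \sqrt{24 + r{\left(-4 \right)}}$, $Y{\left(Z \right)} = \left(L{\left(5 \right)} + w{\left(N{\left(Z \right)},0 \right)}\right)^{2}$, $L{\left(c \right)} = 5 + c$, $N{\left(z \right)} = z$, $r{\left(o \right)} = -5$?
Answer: $- \frac{4052 \sqrt{19}}{19} \approx -929.59$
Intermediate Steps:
$Y{\left(Z \right)} = 169$ ($Y{\left(Z \right)} = \left(\left(5 + 5\right) + 3\right)^{2} = \left(10 + 3\right)^{2} = 13^{2} = 169$)
$F{\left(U,G \right)} = \sqrt{19}$ ($F{\left(U,G \right)} = \sqrt{24 - 5} = \sqrt{19}$)
$- \frac{4052}{F{\left(Y{\left(-1 \right)},42 \right)}} = - \frac{4052}{\sqrt{19}} = - 4052 \frac{\sqrt{19}}{19} = - \frac{4052 \sqrt{19}}{19}$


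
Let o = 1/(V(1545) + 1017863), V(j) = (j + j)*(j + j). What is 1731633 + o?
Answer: 18296370207580/10565963 ≈ 1.7316e+6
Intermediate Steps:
V(j) = 4*j² (V(j) = (2*j)*(2*j) = 4*j²)
o = 1/10565963 (o = 1/(4*1545² + 1017863) = 1/(4*2387025 + 1017863) = 1/(9548100 + 1017863) = 1/10565963 ≈ 9.4643e-8)
1731633 + o = 1731633 + 1/10565963 = 18296370207580/10565963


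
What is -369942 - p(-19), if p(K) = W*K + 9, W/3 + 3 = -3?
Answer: -370293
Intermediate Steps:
W = -18 (W = -9 + 3*(-3) = -9 - 9 = -18)
p(K) = 9 - 18*K (p(K) = -18*K + 9 = 9 - 18*K)
-369942 - p(-19) = -369942 - (9 - 18*(-19)) = -369942 - (9 + 342) = -369942 - 1*351 = -369942 - 351 = -370293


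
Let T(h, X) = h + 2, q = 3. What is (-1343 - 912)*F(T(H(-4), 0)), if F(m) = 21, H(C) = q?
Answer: -47355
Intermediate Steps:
H(C) = 3
T(h, X) = 2 + h
(-1343 - 912)*F(T(H(-4), 0)) = (-1343 - 912)*21 = -2255*21 = -47355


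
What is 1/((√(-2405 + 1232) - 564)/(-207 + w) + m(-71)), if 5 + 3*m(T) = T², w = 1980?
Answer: 1758645792/2951620636039 - 591*I*√1173/2951620636039 ≈ 0.00059582 - 6.8577e-9*I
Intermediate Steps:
m(T) = -5/3 + T²/3
1/((√(-2405 + 1232) - 564)/(-207 + w) + m(-71)) = 1/((√(-2405 + 1232) - 564)/(-207 + 1980) + (-5/3 + (⅓)*(-71)²)) = 1/((√(-1173) - 564)/1773 + (-5/3 + (⅓)*5041)) = 1/((I*√1173 - 564)*(1/1773) + (-5/3 + 5041/3)) = 1/((-564 + I*√1173)*(1/1773) + 5036/3) = 1/((-188/591 + I*√1173/1773) + 5036/3) = 1/(991904/591 + I*√1173/1773)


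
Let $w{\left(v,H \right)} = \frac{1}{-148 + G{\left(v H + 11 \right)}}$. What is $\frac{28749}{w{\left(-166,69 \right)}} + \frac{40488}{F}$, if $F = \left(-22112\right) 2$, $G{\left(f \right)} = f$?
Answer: $- \frac{1842093560013}{5528} \approx -3.3323 \cdot 10^{8}$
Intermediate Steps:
$w{\left(v,H \right)} = \frac{1}{-137 + H v}$ ($w{\left(v,H \right)} = \frac{1}{-148 + \left(v H + 11\right)} = \frac{1}{-148 + \left(H v + 11\right)} = \frac{1}{-148 + \left(11 + H v\right)} = \frac{1}{-137 + H v}$)
$F = -44224$
$\frac{28749}{w{\left(-166,69 \right)}} + \frac{40488}{F} = \frac{28749}{\frac{1}{-137 + 69 \left(-166\right)}} + \frac{40488}{-44224} = \frac{28749}{\frac{1}{-137 - 11454}} + 40488 \left(- \frac{1}{44224}\right) = \frac{28749}{\frac{1}{-11591}} - \frac{5061}{5528} = \frac{28749}{- \frac{1}{11591}} - \frac{5061}{5528} = 28749 \left(-11591\right) - \frac{5061}{5528} = -333229659 - \frac{5061}{5528} = - \frac{1842093560013}{5528}$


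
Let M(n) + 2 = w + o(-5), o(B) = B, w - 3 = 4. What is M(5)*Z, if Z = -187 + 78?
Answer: 0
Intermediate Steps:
w = 7 (w = 3 + 4 = 7)
Z = -109
M(n) = 0 (M(n) = -2 + (7 - 5) = -2 + 2 = 0)
M(5)*Z = 0*(-109) = 0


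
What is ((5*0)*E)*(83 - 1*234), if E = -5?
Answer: 0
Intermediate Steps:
((5*0)*E)*(83 - 1*234) = ((5*0)*(-5))*(83 - 1*234) = (0*(-5))*(83 - 234) = 0*(-151) = 0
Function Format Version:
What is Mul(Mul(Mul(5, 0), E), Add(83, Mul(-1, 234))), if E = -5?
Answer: 0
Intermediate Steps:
Mul(Mul(Mul(5, 0), E), Add(83, Mul(-1, 234))) = Mul(Mul(Mul(5, 0), -5), Add(83, Mul(-1, 234))) = Mul(Mul(0, -5), Add(83, -234)) = Mul(0, -151) = 0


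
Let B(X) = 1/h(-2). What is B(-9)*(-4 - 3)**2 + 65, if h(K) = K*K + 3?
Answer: 72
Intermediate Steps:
h(K) = 3 + K**2 (h(K) = K**2 + 3 = 3 + K**2)
B(X) = 1/7 (B(X) = 1/(3 + (-2)**2) = 1/(3 + 4) = 1/7)
B(-9)*(-4 - 3)**2 + 65 = (-4 - 3)**2/7 + 65 = (1/7)*(-7)**2 + 65 = (1/7)*49 + 65 = 7 + 65 = 72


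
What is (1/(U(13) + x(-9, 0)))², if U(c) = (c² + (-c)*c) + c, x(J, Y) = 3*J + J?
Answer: 1/529 ≈ 0.0018904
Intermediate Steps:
x(J, Y) = 4*J
U(c) = c (U(c) = (c² - c²) + c = 0 + c = c)
(1/(U(13) + x(-9, 0)))² = (1/(13 + 4*(-9)))² = (1/(13 - 36))² = (1/(-23))² = (-1/23)² = 1/529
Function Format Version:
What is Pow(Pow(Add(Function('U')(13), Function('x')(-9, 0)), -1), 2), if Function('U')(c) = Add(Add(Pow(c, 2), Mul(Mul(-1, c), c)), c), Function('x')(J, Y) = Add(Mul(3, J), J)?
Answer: Rational(1, 529) ≈ 0.0018904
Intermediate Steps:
Function('x')(J, Y) = Mul(4, J)
Function('U')(c) = c (Function('U')(c) = Add(Add(Pow(c, 2), Mul(-1, Pow(c, 2))), c) = Add(0, c) = c)
Pow(Pow(Add(Function('U')(13), Function('x')(-9, 0)), -1), 2) = Pow(Pow(Add(13, Mul(4, -9)), -1), 2) = Pow(Pow(Add(13, -36), -1), 2) = Pow(Pow(-23, -1), 2) = Pow(Rational(-1, 23), 2) = Rational(1, 529)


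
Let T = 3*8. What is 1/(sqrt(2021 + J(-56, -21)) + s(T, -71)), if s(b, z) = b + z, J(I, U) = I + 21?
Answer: -47/223 - sqrt(1986)/223 ≈ -0.41060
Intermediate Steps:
J(I, U) = 21 + I
T = 24
1/(sqrt(2021 + J(-56, -21)) + s(T, -71)) = 1/(sqrt(2021 + (21 - 56)) + (24 - 71)) = 1/(sqrt(2021 - 35) - 47) = 1/(sqrt(1986) - 47) = 1/(-47 + sqrt(1986))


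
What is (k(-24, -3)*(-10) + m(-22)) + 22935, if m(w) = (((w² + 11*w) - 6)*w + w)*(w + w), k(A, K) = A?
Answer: 252591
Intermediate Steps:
m(w) = 2*w*(w + w*(-6 + w² + 11*w)) (m(w) = ((-6 + w² + 11*w)*w + w)*(2*w) = (w*(-6 + w² + 11*w) + w)*(2*w) = (w + w*(-6 + w² + 11*w))*(2*w) = 2*w*(w + w*(-6 + w² + 11*w)))
(k(-24, -3)*(-10) + m(-22)) + 22935 = (-24*(-10) + 2*(-22)²*(-5 + (-22)² + 11*(-22))) + 22935 = (240 + 2*484*(-5 + 484 - 242)) + 22935 = (240 + 2*484*237) + 22935 = (240 + 229416) + 22935 = 229656 + 22935 = 252591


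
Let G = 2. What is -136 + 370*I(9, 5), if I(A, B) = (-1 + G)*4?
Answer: 1344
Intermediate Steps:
I(A, B) = 4 (I(A, B) = (-1 + 2)*4 = 1*4 = 4)
-136 + 370*I(9, 5) = -136 + 370*4 = -136 + 1480 = 1344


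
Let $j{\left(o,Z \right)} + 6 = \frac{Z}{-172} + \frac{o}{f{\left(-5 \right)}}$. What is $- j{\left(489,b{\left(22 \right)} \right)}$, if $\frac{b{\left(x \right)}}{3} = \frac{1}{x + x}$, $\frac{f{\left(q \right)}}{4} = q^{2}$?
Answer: $\frac{210087}{189200} \approx 1.1104$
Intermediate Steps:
$f{\left(q \right)} = 4 q^{2}$
$b{\left(x \right)} = \frac{3}{2 x}$ ($b{\left(x \right)} = \frac{3}{x + x} = \frac{3}{2 x}$)
$j{\left(o,Z \right)} = -6 - \frac{Z}{172} + \frac{o}{100}$ ($j{\left(o,Z \right)} = -6 + \left(\frac{Z}{-172} + \frac{o}{4 \left(-5\right)^{2}}\right) = -6 + \left(Z \left(- \frac{1}{172}\right) + \frac{o}{4 \cdot 25}\right) = -6 - \left(\frac{Z}{172} - \frac{o}{100}\right) = -6 - \left(\frac{Z}{172} - o \frac{1}{100}\right) = -6 - \left(- \frac{o}{100} + \frac{Z}{172}\right) = -6 - \frac{Z}{172} + \frac{o}{100}$)
$- j{\left(489,b{\left(22 \right)} \right)} = - (-6 - \frac{\frac{3}{2} \cdot \frac{1}{22}}{172} + \frac{1}{100} \cdot 489) = - (-6 - \frac{\frac{3}{2} \cdot \frac{1}{22}}{172} + \frac{489}{100}) = - (-6 - \frac{3}{7568} + \frac{489}{100}) = \left(-1\right) \left(- \frac{210087}{189200}\right) = \frac{210087}{189200}$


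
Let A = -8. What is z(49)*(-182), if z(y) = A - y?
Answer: 10374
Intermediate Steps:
z(y) = -8 - y
z(49)*(-182) = (-8 - 1*49)*(-182) = (-8 - 49)*(-182) = -57*(-182) = 10374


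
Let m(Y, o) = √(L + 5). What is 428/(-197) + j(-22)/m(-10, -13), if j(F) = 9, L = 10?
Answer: -428/197 + 3*√15/5 ≈ 0.15120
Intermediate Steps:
m(Y, o) = √15 (m(Y, o) = √(10 + 5) = √15)
428/(-197) + j(-22)/m(-10, -13) = 428/(-197) + 9/(√15) = 428*(-1/197) + 9*(√15/15) = -428/197 + 3*√15/5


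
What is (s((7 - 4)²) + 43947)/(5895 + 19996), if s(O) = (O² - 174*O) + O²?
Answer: 42543/25891 ≈ 1.6432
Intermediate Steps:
s(O) = -174*O + 2*O²
(s((7 - 4)²) + 43947)/(5895 + 19996) = (2*(7 - 4)²*(-87 + (7 - 4)²) + 43947)/(5895 + 19996) = (2*3²*(-87 + 3²) + 43947)/25891 = (2*9*(-87 + 9) + 43947)*(1/25891) = (2*9*(-78) + 43947)*(1/25891) = (-1404 + 43947)*(1/25891) = 42543*(1/25891) = 42543/25891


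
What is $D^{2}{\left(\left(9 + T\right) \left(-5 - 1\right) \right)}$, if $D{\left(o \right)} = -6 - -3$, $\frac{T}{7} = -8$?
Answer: $9$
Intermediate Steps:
$T = -56$ ($T = 7 \left(-8\right) = -56$)
$D{\left(o \right)} = -3$ ($D{\left(o \right)} = -6 + 3 = -3$)
$D^{2}{\left(\left(9 + T\right) \left(-5 - 1\right) \right)} = \left(-3\right)^{2} = 9$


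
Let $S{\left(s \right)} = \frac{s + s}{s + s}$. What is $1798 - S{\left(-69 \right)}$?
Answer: $1797$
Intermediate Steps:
$S{\left(s \right)} = 1$ ($S{\left(s \right)} = \frac{2 s}{2 s} = 2 s \frac{1}{2 s} = 1$)
$1798 - S{\left(-69 \right)} = 1798 - 1 = 1797$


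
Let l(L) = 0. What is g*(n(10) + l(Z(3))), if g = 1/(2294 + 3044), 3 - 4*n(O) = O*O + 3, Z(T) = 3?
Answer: -25/5338 ≈ -0.0046834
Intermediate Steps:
n(O) = -O²/4 (n(O) = ¾ - (O*O + 3)/4 = ¾ - (O² + 3)/4 = ¾ - (3 + O²)/4 = ¾ + (-¾ - O²/4) = -O²/4)
g = 1/5338 ≈ 0.00018734
g*(n(10) + l(Z(3))) = (-¼*10² + 0)/5338 = (-¼*100 + 0)/5338 = (-25 + 0)/5338 = (1/5338)*(-25) = -25/5338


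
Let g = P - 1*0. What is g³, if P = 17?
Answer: 4913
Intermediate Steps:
g = 17 (g = 17 - 1*0 = 17 + 0 = 17)
g³ = 17³ = 4913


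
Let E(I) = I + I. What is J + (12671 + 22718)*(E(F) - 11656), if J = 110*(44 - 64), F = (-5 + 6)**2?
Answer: -412425606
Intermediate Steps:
F = 1 (F = 1**2 = 1)
E(I) = 2*I
J = -2200 (J = 110*(-20) = -2200)
J + (12671 + 22718)*(E(F) - 11656) = -2200 + (12671 + 22718)*(2*1 - 11656) = -2200 + 35389*(2 - 11656) = -2200 + 35389*(-11654) = -2200 - 412423406 = -412425606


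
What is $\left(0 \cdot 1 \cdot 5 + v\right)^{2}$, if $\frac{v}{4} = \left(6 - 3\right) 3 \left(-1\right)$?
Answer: $1296$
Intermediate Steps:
$v = -36$ ($v = 4 \left(6 - 3\right) 3 \left(-1\right) = 4 \cdot 3 \cdot 3 \left(-1\right) = 4 \cdot 9 \left(-1\right) = 4 \left(-9\right) = -36$)
$\left(0 \cdot 1 \cdot 5 + v\right)^{2} = \left(0 \cdot 1 \cdot 5 - 36\right)^{2} = \left(0 \cdot 5 - 36\right)^{2} = \left(0 - 36\right)^{2} = \left(-36\right)^{2} = 1296$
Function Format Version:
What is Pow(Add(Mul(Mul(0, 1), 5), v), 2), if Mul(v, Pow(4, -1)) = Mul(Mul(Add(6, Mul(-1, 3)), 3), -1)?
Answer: 1296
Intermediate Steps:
v = -36 (v = Mul(4, Mul(Mul(Add(6, Mul(-1, 3)), 3), -1)) = Mul(4, Mul(Mul(Add(6, -3), 3), -1)) = Mul(4, Mul(Mul(3, 3), -1)) = Mul(4, Mul(9, -1)) = Mul(4, -9) = -36)
Pow(Add(Mul(Mul(0, 1), 5), v), 2) = Pow(Add(Mul(Mul(0, 1), 5), -36), 2) = Pow(Add(Mul(0, 5), -36), 2) = Pow(Add(0, -36), 2) = Pow(-36, 2) = 1296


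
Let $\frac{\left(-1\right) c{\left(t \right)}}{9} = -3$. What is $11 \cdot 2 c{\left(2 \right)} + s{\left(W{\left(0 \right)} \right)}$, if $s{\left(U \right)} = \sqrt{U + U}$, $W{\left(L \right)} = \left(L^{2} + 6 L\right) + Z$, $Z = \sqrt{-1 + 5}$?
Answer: $596$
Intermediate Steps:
$Z = 2$ ($Z = \sqrt{4} = 2$)
$c{\left(t \right)} = 27$ ($c{\left(t \right)} = \left(-9\right) \left(-3\right) = 27$)
$W{\left(L \right)} = 2 + L^{2} + 6 L$ ($W{\left(L \right)} = \left(L^{2} + 6 L\right) + 2 = 2 + L^{2} + 6 L$)
$s{\left(U \right)} = \sqrt{2} \sqrt{U}$ ($s{\left(U \right)} = \sqrt{2 U} = \sqrt{2} \sqrt{U}$)
$11 \cdot 2 c{\left(2 \right)} + s{\left(W{\left(0 \right)} \right)} = 11 \cdot 2 \cdot 27 + \sqrt{2} \sqrt{2 + 0^{2} + 6 \cdot 0} = 22 \cdot 27 + \sqrt{2} \sqrt{2 + 0 + 0} = 594 + \sqrt{2} \sqrt{2} = 594 + 2 = 596$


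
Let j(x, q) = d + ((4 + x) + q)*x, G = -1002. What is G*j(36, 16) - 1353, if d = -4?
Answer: -2017377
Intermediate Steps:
j(x, q) = -4 + x*(4 + q + x) (j(x, q) = -4 + ((4 + x) + q)*x = -4 + (4 + q + x)*x = -4 + x*(4 + q + x))
G*j(36, 16) - 1353 = -1002*(-4 + 36² + 4*36 + 16*36) - 1353 = -1002*(-4 + 1296 + 144 + 576) - 1353 = -1002*2012 - 1353 = -2016024 - 1353 = -2017377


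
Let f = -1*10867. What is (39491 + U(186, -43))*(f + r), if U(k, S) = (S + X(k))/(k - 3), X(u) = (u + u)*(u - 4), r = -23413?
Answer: -250055939920/183 ≈ -1.3664e+9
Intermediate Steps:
X(u) = 2*u*(-4 + u) (X(u) = (2*u)*(-4 + u) = 2*u*(-4 + u))
f = -10867
U(k, S) = (S + 2*k*(-4 + k))/(-3 + k) (U(k, S) = (S + 2*k*(-4 + k))/(k - 3) = (S + 2*k*(-4 + k))/(-3 + k))
(39491 + U(186, -43))*(f + r) = (39491 + (-43 + 2*186*(-4 + 186))/(-3 + 186))*(-10867 - 23413) = (39491 + (-43 + 2*186*182)/183)*(-34280) = (39491 + (-43 + 67704)/183)*(-34280) = (39491 + (1/183)*67661)*(-34280) = (39491 + 67661/183)*(-34280) = (7294514/183)*(-34280) = -250055939920/183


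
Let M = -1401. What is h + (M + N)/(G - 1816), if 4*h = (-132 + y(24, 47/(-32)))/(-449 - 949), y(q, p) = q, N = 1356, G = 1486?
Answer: 399/2563 ≈ 0.15568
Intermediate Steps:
h = 9/466 (h = ((-132 + 24)/(-449 - 949))/4 = (-108/(-1398))/4 = (-108*(-1/1398))/4 = (1/4)*(18/233) = 9/466 ≈ 0.019313)
h + (M + N)/(G - 1816) = 9/466 + (-1401 + 1356)/(1486 - 1816) = 9/466 - 45/(-330) = 9/466 - 45*(-1/330) = 9/466 + 3/22 = 399/2563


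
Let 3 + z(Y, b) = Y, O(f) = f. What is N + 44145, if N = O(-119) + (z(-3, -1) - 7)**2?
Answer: 44195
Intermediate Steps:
z(Y, b) = -3 + Y
N = 50 (N = -119 + ((-3 - 3) - 7)**2 = -119 + (-6 - 7)**2 = -119 + (-13)**2 = -119 + 169 = 50)
N + 44145 = 50 + 44145 = 44195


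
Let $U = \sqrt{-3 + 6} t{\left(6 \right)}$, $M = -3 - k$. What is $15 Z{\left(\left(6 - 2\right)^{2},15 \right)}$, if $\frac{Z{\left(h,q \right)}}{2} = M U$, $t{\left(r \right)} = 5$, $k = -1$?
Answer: $- 300 \sqrt{3} \approx -519.62$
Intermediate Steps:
$M = -2$ ($M = -3 - -1 = -3 + 1 = -2$)
$U = 5 \sqrt{3}$ ($U = \sqrt{-3 + 6} \cdot 5 = \sqrt{3} \cdot 5 = 5 \sqrt{3} \approx 8.6602$)
$Z{\left(h,q \right)} = - 20 \sqrt{3}$ ($Z{\left(h,q \right)} = 2 \left(- 2 \cdot 5 \sqrt{3}\right) = 2 \left(- 10 \sqrt{3}\right) = - 20 \sqrt{3}$)
$15 Z{\left(\left(6 - 2\right)^{2},15 \right)} = 15 \left(- 20 \sqrt{3}\right) = - 300 \sqrt{3}$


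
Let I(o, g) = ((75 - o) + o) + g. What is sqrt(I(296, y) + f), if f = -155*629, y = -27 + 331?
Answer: 2*I*sqrt(24279) ≈ 311.63*I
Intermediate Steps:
y = 304
I(o, g) = 75 + g
f = -97495
sqrt(I(296, y) + f) = sqrt((75 + 304) - 97495) = sqrt(379 - 97495) = sqrt(-97116) = 2*I*sqrt(24279)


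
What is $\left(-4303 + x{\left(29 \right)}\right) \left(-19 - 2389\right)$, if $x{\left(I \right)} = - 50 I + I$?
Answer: $13783392$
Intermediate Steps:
$x{\left(I \right)} = - 49 I$
$\left(-4303 + x{\left(29 \right)}\right) \left(-19 - 2389\right) = \left(-4303 - 1421\right) \left(-19 - 2389\right) = \left(-4303 - 1421\right) \left(-2408\right) = \left(-5724\right) \left(-2408\right) = 13783392$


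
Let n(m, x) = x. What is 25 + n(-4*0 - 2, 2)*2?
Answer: 29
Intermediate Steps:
25 + n(-4*0 - 2, 2)*2 = 25 + 2*2 = 25 + 4 = 29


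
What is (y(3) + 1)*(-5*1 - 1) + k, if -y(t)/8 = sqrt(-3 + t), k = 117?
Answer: 111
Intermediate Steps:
y(t) = -8*sqrt(-3 + t)
(y(3) + 1)*(-5*1 - 1) + k = (-8*sqrt(-3 + 3) + 1)*(-5*1 - 1) + 117 = (-8*sqrt(0) + 1)*(-5 - 1) + 117 = (-8*0 + 1)*(-6) + 117 = (0 + 1)*(-6) + 117 = 1*(-6) + 117 = -6 + 117 = 111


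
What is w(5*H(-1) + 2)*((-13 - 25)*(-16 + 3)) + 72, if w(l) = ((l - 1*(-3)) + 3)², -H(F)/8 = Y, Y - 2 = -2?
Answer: 31688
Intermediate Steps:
Y = 0 (Y = 2 - 2 = 0)
H(F) = 0 (H(F) = -8*0 = 0)
w(l) = (6 + l)² (w(l) = ((l + 3) + 3)² = ((3 + l) + 3)² = (6 + l)²)
w(5*H(-1) + 2)*((-13 - 25)*(-16 + 3)) + 72 = (6 + (5*0 + 2))²*((-13 - 25)*(-16 + 3)) + 72 = (6 + (0 + 2))²*(-38*(-13)) + 72 = (6 + 2)²*494 + 72 = 8²*494 + 72 = 64*494 + 72 = 31616 + 72 = 31688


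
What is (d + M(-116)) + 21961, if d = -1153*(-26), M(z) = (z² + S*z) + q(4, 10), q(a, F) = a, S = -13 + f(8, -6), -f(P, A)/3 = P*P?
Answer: 89179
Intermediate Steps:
f(P, A) = -3*P² (f(P, A) = -3*P*P = -3*P²)
S = -205 (S = -13 - 3*8² = -13 - 3*64 = -13 - 192 = -205)
M(z) = 4 + z² - 205*z (M(z) = (z² - 205*z) + 4 = 4 + z² - 205*z)
d = 29978
(d + M(-116)) + 21961 = (29978 + (4 + (-116)² - 205*(-116))) + 21961 = (29978 + (4 + 13456 + 23780)) + 21961 = (29978 + 37240) + 21961 = 67218 + 21961 = 89179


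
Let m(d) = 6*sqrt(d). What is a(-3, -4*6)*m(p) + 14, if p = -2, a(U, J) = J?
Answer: 14 - 144*I*sqrt(2) ≈ 14.0 - 203.65*I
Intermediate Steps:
a(-3, -4*6)*m(p) + 14 = (-4*6)*(6*sqrt(-2)) + 14 = -144*I*sqrt(2) + 14 = 14 - 144*I*sqrt(2)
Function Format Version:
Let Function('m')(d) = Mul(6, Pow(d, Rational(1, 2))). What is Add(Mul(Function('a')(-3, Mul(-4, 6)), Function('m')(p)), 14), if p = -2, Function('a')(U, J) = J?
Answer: Add(14, Mul(-144, I, Pow(2, Rational(1, 2)))) ≈ Add(14.000, Mul(-203.65, I))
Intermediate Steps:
Add(Mul(Function('a')(-3, Mul(-4, 6)), Function('m')(p)), 14) = Add(Mul(Mul(-4, 6), Mul(6, Pow(-2, Rational(1, 2)))), 14) = Add(Mul(-24, Mul(6, Mul(I, Pow(2, Rational(1, 2))))), 14) = Add(Mul(-24, Mul(6, I, Pow(2, Rational(1, 2)))), 14) = Add(Mul(-144, I, Pow(2, Rational(1, 2))), 14) = Add(14, Mul(-144, I, Pow(2, Rational(1, 2))))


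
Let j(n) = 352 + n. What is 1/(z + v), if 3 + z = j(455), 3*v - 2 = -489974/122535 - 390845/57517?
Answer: 21143536785/16937425239697 ≈ 0.0012483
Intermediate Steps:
v = -61978335443/21143536785 (v = ⅔ + (-489974/122535 - 390845/57517)/3 = ⅔ + (⅓)*(-76074026633/7047845595) = ⅔ - 76074026633/21143536785 = -61978335443/21143536785 ≈ -2.9313)
z = 804 (z = -3 + (352 + 455) = -3 + 807 = 804)
1/(z + v) = 1/(804 - 61978335443/21143536785) = 1/(16937425239697/21143536785) = 21143536785/16937425239697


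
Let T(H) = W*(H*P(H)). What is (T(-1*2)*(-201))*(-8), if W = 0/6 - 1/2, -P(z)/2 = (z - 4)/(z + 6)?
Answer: 4824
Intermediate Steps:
P(z) = -2*(-4 + z)/(6 + z) (P(z) = -2*(z - 4)/(z + 6) = -2*(-4 + z)/(6 + z))
W = -½ (W = 0*(⅙) - 1*½ = 0 - ½ = -½ ≈ -0.50000)
T(H) = -H*(4 - H)/(6 + H) (T(H) = -H*2*(4 - H)/(6 + H)/2 = -H*(4 - H)/(6 + H))
(T(-1*2)*(-201))*(-8) = (((-1*2)*(-4 - 1*2)/(6 - 1*2))*(-201))*(-8) = (-2*(-4 - 2)/(6 - 2)*(-201))*(-8) = (-2*(-6)/4*(-201))*(-8) = (-2*¼*(-6)*(-201))*(-8) = (3*(-201))*(-8) = -603*(-8) = 4824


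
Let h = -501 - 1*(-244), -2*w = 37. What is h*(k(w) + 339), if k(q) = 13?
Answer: -90464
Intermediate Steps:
w = -37/2 (w = -½*37 = -37/2 ≈ -18.500)
h = -257 (h = -501 + 244 = -257)
h*(k(w) + 339) = -257*(13 + 339) = -257*352 = -90464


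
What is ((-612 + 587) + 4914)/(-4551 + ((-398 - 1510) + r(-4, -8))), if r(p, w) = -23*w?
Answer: -4889/6275 ≈ -0.77912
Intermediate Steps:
((-612 + 587) + 4914)/(-4551 + ((-398 - 1510) + r(-4, -8))) = ((-612 + 587) + 4914)/(-4551 + ((-398 - 1510) - 23*(-8))) = (-25 + 4914)/(-4551 + (-1908 + 184)) = 4889/(-4551 - 1724) = 4889/(-6275) = 4889*(-1/6275) = -4889/6275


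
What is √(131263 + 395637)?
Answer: 10*√5269 ≈ 725.88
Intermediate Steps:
√(131263 + 395637) = √526900 = 10*√5269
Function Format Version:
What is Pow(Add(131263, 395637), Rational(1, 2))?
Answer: Mul(10, Pow(5269, Rational(1, 2))) ≈ 725.88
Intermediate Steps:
Pow(Add(131263, 395637), Rational(1, 2)) = Pow(526900, Rational(1, 2)) = Mul(10, Pow(5269, Rational(1, 2)))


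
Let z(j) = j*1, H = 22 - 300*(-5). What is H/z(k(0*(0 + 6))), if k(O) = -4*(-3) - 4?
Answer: 761/4 ≈ 190.25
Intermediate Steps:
H = 1522 (H = 22 - 50*(-30) = 22 + 1500 = 1522)
k(O) = 8 (k(O) = 12 - 4 = 8)
z(j) = j
H/z(k(0*(0 + 6))) = 1522/8 = 1522*(⅛) = 761/4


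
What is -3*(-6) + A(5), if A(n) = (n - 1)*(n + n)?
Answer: 58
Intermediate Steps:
A(n) = 2*n*(-1 + n) (A(n) = (-1 + n)*(2*n) = 2*n*(-1 + n))
-3*(-6) + A(5) = -3*(-6) + 2*5*(-1 + 5) = 18 + 2*5*4 = 18 + 40 = 58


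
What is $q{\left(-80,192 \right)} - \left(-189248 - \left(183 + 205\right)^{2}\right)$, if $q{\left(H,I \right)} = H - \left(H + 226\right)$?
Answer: $339566$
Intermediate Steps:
$q{\left(H,I \right)} = -226$ ($q{\left(H,I \right)} = H - \left(226 + H\right) = -226$)
$q{\left(-80,192 \right)} - \left(-189248 - \left(183 + 205\right)^{2}\right) = -226 - \left(-189248 - \left(183 + 205\right)^{2}\right) = -226 - \left(-189248 - 388^{2}\right) = -226 - \left(-189248 - 150544\right) = -226 - -339792 = -226 + 339792 = 339566$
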